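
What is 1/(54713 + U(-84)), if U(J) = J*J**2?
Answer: -1/537991 ≈ -1.8588e-6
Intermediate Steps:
U(J) = J**3
1/(54713 + U(-84)) = 1/(54713 + (-84)**3) = 1/(54713 - 592704) = 1/(-537991) = -1/537991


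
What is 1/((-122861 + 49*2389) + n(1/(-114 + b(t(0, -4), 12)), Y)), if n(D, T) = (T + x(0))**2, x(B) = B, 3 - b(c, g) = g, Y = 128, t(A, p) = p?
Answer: 1/10584 ≈ 9.4482e-5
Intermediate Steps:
b(c, g) = 3 - g
n(D, T) = T**2 (n(D, T) = (T + 0)**2 = T**2)
1/((-122861 + 49*2389) + n(1/(-114 + b(t(0, -4), 12)), Y)) = 1/((-122861 + 49*2389) + 128**2) = 1/((-122861 + 117061) + 16384) = 1/(-5800 + 16384) = 1/10584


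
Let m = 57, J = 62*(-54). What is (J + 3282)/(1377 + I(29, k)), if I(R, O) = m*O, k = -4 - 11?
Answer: -11/87 ≈ -0.12644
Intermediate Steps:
k = -15
J = -3348
I(R, O) = 57*O
(J + 3282)/(1377 + I(29, k)) = (-3348 + 3282)/(1377 + 57*(-15)) = -66/(1377 - 855) = -66/522 = -66*1/522 = -11/87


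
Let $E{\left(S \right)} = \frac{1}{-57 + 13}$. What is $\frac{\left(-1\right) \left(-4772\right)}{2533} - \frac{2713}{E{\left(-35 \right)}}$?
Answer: $\frac{302374048}{2533} \approx 1.1937 \cdot 10^{5}$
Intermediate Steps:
$E{\left(S \right)} = - \frac{1}{44}$ ($E{\left(S \right)} = \frac{1}{-44} = - \frac{1}{44}$)
$\frac{\left(-1\right) \left(-4772\right)}{2533} - \frac{2713}{E{\left(-35 \right)}} = \frac{\left(-1\right) \left(-4772\right)}{2533} - \frac{2713}{- \frac{1}{44}} = 4772 \cdot \frac{1}{2533} - -119372 = \frac{4772}{2533} + 119372 = \frac{302374048}{2533}$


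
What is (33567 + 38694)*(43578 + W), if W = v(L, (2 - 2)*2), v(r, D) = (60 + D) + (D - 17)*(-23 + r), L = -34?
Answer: 3223346427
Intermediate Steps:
v(r, D) = 60 + D + (-23 + r)*(-17 + D) (v(r, D) = (60 + D) + (-17 + D)*(-23 + r) = (60 + D) + (-23 + r)*(-17 + D) = 60 + D + (-23 + r)*(-17 + D))
W = 1029 (W = 451 - 22*(2 - 2)*2 - 17*(-34) + ((2 - 2)*2)*(-34) = 451 - 0*2 + 578 + (0*2)*(-34) = 451 - 22*0 + 578 + 0*(-34) = 451 + 0 + 578 + 0 = 1029)
(33567 + 38694)*(43578 + W) = (33567 + 38694)*(43578 + 1029) = 72261*44607 = 3223346427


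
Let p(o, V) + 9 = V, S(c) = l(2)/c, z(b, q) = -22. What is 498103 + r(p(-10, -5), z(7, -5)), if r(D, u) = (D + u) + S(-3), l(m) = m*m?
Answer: 1494197/3 ≈ 4.9807e+5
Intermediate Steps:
l(m) = m²
S(c) = 4/c (S(c) = 2²/c = 4/c)
p(o, V) = -9 + V
r(D, u) = -4/3 + D + u (r(D, u) = (D + u) + 4/(-3) = (D + u) + 4*(-⅓) = (D + u) - 4/3 = -4/3 + D + u)
498103 + r(p(-10, -5), z(7, -5)) = 498103 + (-4/3 + (-9 - 5) - 22) = 498103 + (-4/3 - 14 - 22) = 498103 - 112/3 = 1494197/3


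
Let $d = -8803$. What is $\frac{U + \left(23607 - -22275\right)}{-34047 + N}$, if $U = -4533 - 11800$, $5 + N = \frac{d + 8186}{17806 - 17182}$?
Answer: $- \frac{18438576}{21249065} \approx -0.86774$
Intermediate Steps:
$N = - \frac{3737}{624}$ ($N = -5 + \frac{-8803 + 8186}{17806 - 17182} = -5 - \frac{617}{624} = - \frac{3737}{624} \approx -5.9888$)
$U = -16333$
$\frac{U + \left(23607 - -22275\right)}{-34047 + N} = \frac{-16333 + \left(23607 - -22275\right)}{-34047 - \frac{3737}{624}} = \frac{-16333 + \left(23607 + 22275\right)}{- \frac{21249065}{624}} = \left(-16333 + 45882\right) \left(- \frac{624}{21249065}\right) = 29549 \left(- \frac{624}{21249065}\right) = - \frac{18438576}{21249065}$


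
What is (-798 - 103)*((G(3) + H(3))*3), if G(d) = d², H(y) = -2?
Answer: -18921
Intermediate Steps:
(-798 - 103)*((G(3) + H(3))*3) = (-798 - 103)*((3² - 2)*3) = -901*(9 - 2)*3 = -6307*3 = -901*21 = -18921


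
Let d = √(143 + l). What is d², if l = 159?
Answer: 302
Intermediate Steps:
d = √302 (d = √(143 + 159) = √302 ≈ 17.378)
d² = (√302)² = 302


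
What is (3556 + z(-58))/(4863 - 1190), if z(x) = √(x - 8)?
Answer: 3556/3673 + I*√66/3673 ≈ 0.96815 + 0.0022118*I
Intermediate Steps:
z(x) = √(-8 + x)
(3556 + z(-58))/(4863 - 1190) = (3556 + √(-8 - 58))/(4863 - 1190) = (3556 + √(-66))/3673 = (3556 + I*√66)*(1/3673) = 3556/3673 + I*√66/3673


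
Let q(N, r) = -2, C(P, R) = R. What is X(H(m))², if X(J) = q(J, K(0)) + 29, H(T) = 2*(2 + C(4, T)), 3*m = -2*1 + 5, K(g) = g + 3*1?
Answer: 729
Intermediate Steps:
K(g) = 3 + g (K(g) = g + 3 = 3 + g)
m = 1 (m = (-2*1 + 5)/3 = (-2 + 5)/3 = (⅓)*3 = 1)
H(T) = 4 + 2*T (H(T) = 2*(2 + T) = 4 + 2*T)
X(J) = 27 (X(J) = -2 + 29 = 27)
X(H(m))² = 27² = 729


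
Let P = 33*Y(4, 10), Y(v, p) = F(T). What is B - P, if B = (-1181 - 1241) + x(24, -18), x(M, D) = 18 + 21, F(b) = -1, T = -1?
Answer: -2350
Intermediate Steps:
Y(v, p) = -1
P = -33 (P = 33*(-1) = -33)
x(M, D) = 39
B = -2383 (B = (-1181 - 1241) + 39 = -2422 + 39 = -2383)
B - P = -2383 - 1*(-33) = -2383 + 33 = -2350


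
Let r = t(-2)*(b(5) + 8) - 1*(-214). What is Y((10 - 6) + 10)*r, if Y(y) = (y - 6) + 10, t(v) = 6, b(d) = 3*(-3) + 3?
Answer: 4068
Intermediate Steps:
b(d) = -6 (b(d) = -9 + 3 = -6)
r = 226 (r = 6*(-6 + 8) - 1*(-214) = 6*2 + 214 = 12 + 214 = 226)
Y(y) = 4 + y (Y(y) = (-6 + y) + 10 = 4 + y)
Y((10 - 6) + 10)*r = (4 + ((10 - 6) + 10))*226 = (4 + (4 + 10))*226 = (4 + 14)*226 = 18*226 = 4068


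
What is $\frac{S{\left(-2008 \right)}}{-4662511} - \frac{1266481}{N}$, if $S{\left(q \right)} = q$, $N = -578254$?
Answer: $\frac{5906142727823}{2696115635794} \approx 2.1906$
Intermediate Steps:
$\frac{S{\left(-2008 \right)}}{-4662511} - \frac{1266481}{N} = - \frac{2008}{-4662511} - \frac{1266481}{-578254} = \left(-2008\right) \left(- \frac{1}{4662511}\right) - - \frac{1266481}{578254} = \frac{2008}{4662511} + \frac{1266481}{578254} = \frac{5906142727823}{2696115635794}$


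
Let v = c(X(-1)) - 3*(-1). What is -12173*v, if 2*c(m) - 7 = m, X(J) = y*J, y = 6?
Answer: -85211/2 ≈ -42606.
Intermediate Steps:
X(J) = 6*J
c(m) = 7/2 + m/2
v = 7/2 (v = (7/2 + (6*(-1))/2) - 3*(-1) = (7/2 + (1/2)*(-6)) + 3 = (7/2 - 3) + 3 = 1/2 + 3 = 7/2 ≈ 3.5000)
-12173*v = -12173*7/2 = -85211/2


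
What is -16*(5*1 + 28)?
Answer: -528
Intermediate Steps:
-16*(5*1 + 28) = -16*(5 + 28) = -16*33 = -528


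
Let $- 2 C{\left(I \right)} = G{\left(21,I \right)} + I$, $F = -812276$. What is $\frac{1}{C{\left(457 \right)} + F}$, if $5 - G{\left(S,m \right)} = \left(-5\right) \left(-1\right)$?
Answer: $- \frac{2}{1625009} \approx -1.2308 \cdot 10^{-6}$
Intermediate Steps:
$G{\left(S,m \right)} = 0$ ($G{\left(S,m \right)} = 5 - \left(-5\right) \left(-1\right) = 5 - 5 = 0$)
$C{\left(I \right)} = - \frac{I}{2}$ ($C{\left(I \right)} = - \frac{0 + I}{2} = - \frac{I}{2}$)
$\frac{1}{C{\left(457 \right)} + F} = \frac{1}{\left(- \frac{1}{2}\right) 457 - 812276} = \frac{1}{- \frac{457}{2} - 812276} = \frac{1}{- \frac{1625009}{2}} = - \frac{2}{1625009}$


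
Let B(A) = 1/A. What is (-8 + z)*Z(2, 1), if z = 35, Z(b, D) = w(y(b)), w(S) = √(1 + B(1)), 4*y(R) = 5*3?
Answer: 27*√2 ≈ 38.184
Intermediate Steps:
y(R) = 15/4 (y(R) = (5*3)/4 = (¼)*15 = 15/4)
w(S) = √2 (w(S) = √(1 + 1/1) = √(1 + 1) = √2)
Z(b, D) = √2
(-8 + z)*Z(2, 1) = (-8 + 35)*√2 = 27*√2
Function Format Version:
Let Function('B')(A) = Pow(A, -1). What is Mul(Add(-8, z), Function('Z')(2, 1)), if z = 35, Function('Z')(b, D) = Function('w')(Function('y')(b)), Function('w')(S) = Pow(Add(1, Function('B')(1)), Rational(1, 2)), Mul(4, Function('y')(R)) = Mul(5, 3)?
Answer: Mul(27, Pow(2, Rational(1, 2))) ≈ 38.184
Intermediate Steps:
Function('y')(R) = Rational(15, 4) (Function('y')(R) = Mul(Rational(1, 4), Mul(5, 3)) = Mul(Rational(1, 4), 15) = Rational(15, 4))
Function('w')(S) = Pow(2, Rational(1, 2)) (Function('w')(S) = Pow(Add(1, Pow(1, -1)), Rational(1, 2)) = Pow(Add(1, 1), Rational(1, 2)) = Pow(2, Rational(1, 2)))
Function('Z')(b, D) = Pow(2, Rational(1, 2))
Mul(Add(-8, z), Function('Z')(2, 1)) = Mul(Add(-8, 35), Pow(2, Rational(1, 2))) = Mul(27, Pow(2, Rational(1, 2)))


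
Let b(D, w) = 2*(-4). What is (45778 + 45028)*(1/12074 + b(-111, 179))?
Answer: -4385521173/6037 ≈ -7.2644e+5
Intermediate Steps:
b(D, w) = -8
(45778 + 45028)*(1/12074 + b(-111, 179)) = (45778 + 45028)*(1/12074 - 8) = 90806*(1/12074 - 8) = 90806*(-96591/12074) = -4385521173/6037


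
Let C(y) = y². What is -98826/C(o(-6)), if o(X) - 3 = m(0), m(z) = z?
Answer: -32942/3 ≈ -10981.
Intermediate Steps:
o(X) = 3 (o(X) = 3 + 0 = 3)
-98826/C(o(-6)) = -98826/(3²) = -98826/9 = -98826*⅑ = -32942/3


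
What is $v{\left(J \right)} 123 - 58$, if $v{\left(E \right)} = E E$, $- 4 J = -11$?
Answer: $\frac{13955}{16} \approx 872.19$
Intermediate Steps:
$J = \frac{11}{4}$ ($J = \left(- \frac{1}{4}\right) \left(-11\right) = \frac{11}{4} \approx 2.75$)
$v{\left(E \right)} = E^{2}$
$v{\left(J \right)} 123 - 58 = \left(\frac{11}{4}\right)^{2} \cdot 123 - 58 = \frac{121}{16} \cdot 123 - 58 = \frac{14883}{16} - 58 = \frac{13955}{16}$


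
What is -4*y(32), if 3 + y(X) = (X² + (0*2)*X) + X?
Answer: -4212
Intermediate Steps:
y(X) = -3 + X + X² (y(X) = -3 + ((X² + (0*2)*X) + X) = -3 + ((X² + 0*X) + X) = -3 + ((X² + 0) + X) = -3 + (X² + X) = -3 + (X + X²) = -3 + X + X²)
-4*y(32) = -4*(-3 + 32 + 32²) = -4*(-3 + 32 + 1024) = -4*1053 = -4212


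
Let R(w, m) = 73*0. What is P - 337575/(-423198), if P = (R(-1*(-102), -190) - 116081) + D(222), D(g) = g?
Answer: -16343653169/141066 ≈ -1.1586e+5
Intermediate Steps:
R(w, m) = 0
P = -115859 (P = (0 - 116081) + 222 = -116081 + 222 = -115859)
P - 337575/(-423198) = -115859 - 337575/(-423198) = -115859 - 337575*(-1)/423198 = -115859 - 1*(-112525/141066) = -115859 + 112525/141066 = -16343653169/141066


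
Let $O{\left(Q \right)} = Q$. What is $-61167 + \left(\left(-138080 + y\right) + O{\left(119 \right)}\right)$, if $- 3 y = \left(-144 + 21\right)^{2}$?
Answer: $-204171$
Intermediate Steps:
$y = -5043$ ($y = - \frac{\left(-144 + 21\right)^{2}}{3} = - \frac{\left(-123\right)^{2}}{3} = \left(- \frac{1}{3}\right) 15129 = -5043$)
$-61167 + \left(\left(-138080 + y\right) + O{\left(119 \right)}\right) = -61167 + \left(\left(-138080 - 5043\right) + 119\right) = -61167 + \left(-143123 + 119\right) = -61167 - 143004 = -204171$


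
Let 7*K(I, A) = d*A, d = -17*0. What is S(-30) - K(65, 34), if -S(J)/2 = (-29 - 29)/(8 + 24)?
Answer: 29/8 ≈ 3.6250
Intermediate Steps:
d = 0
S(J) = 29/8 (S(J) = -2*(-29 - 29)/(8 + 24) = -(-116)/32 = -2*(-29/16) = 29/8)
K(I, A) = 0 (K(I, A) = (0*A)/7 = (⅐)*0 = 0)
S(-30) - K(65, 34) = 29/8 - 1*0 = 29/8 + 0 = 29/8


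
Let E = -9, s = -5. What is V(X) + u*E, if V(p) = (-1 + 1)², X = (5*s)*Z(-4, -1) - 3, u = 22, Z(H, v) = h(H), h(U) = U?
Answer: -198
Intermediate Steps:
Z(H, v) = H
X = 97 (X = (5*(-5))*(-4) - 3 = -25*(-4) - 3 = 100 - 3 = 97)
V(p) = 0 (V(p) = 0² = 0)
V(X) + u*E = 0 + 22*(-9) = 0 - 198 = -198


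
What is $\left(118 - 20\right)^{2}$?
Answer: $9604$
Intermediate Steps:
$\left(118 - 20\right)^{2} = 98^{2} = 9604$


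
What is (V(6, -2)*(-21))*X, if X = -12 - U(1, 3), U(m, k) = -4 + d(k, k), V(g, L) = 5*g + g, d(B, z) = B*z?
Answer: 12852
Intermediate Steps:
V(g, L) = 6*g
U(m, k) = -4 + k**2 (U(m, k) = -4 + k*k = -4 + k**2)
X = -17 (X = -12 - (-4 + 3**2) = -12 - (-4 + 9) = -12 - 1*5 = -12 - 5 = -17)
(V(6, -2)*(-21))*X = ((6*6)*(-21))*(-17) = (36*(-21))*(-17) = -756*(-17) = 12852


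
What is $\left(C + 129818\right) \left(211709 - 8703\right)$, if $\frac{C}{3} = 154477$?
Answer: $120433106494$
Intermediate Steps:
$C = 463431$ ($C = 3 \cdot 154477 = 463431$)
$\left(C + 129818\right) \left(211709 - 8703\right) = \left(463431 + 129818\right) \left(211709 - 8703\right) = 593249 \cdot 203006 = 120433106494$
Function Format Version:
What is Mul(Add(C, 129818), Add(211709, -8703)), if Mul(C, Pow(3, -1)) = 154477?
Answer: 120433106494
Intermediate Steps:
C = 463431 (C = Mul(3, 154477) = 463431)
Mul(Add(C, 129818), Add(211709, -8703)) = Mul(Add(463431, 129818), Add(211709, -8703)) = Mul(593249, 203006) = 120433106494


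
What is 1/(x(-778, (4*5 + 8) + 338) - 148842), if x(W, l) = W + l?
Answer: -1/149254 ≈ -6.7000e-6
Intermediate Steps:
1/(x(-778, (4*5 + 8) + 338) - 148842) = 1/((-778 + ((4*5 + 8) + 338)) - 148842) = 1/((-778 + ((20 + 8) + 338)) - 148842) = 1/((-778 + (28 + 338)) - 148842) = 1/((-778 + 366) - 148842) = 1/(-412 - 148842) = 1/(-149254) = -1/149254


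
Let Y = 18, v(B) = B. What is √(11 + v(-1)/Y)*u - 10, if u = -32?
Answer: -10 - 16*√394/3 ≈ -115.86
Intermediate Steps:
√(11 + v(-1)/Y)*u - 10 = √(11 - 1/18)*(-32) - 10 = √(197/18)*(-32) - 10 = (√394/6)*(-32) - 10 = -16*√394/3 - 10 = -10 - 16*√394/3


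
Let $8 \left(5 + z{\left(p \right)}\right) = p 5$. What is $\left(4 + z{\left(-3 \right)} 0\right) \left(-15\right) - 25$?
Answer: $-85$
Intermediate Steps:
$z{\left(p \right)} = -5 + \frac{5 p}{8}$ ($z{\left(p \right)} = -5 + \frac{p 5}{8} = -5 + \frac{5 p}{8}$)
$\left(4 + z{\left(-3 \right)} 0\right) \left(-15\right) - 25 = \left(4 + \left(-5 + \frac{5}{8} \left(-3\right)\right) 0\right) \left(-15\right) - 25 = \left(4 + \left(-5 - \frac{15}{8}\right) 0\right) \left(-15\right) - 25 = \left(4 - 0\right) \left(-15\right) - 25 = \left(4 + 0\right) \left(-15\right) - 25 = 4 \left(-15\right) - 25 = -60 - 25 = -85$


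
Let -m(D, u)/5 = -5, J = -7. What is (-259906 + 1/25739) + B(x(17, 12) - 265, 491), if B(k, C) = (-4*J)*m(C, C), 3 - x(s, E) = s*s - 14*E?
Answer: -6671703233/25739 ≈ -2.5921e+5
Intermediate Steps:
x(s, E) = 3 - s² + 14*E (x(s, E) = 3 - (s*s - 14*E) = 3 - (s² - 14*E) = 3 + (-s² + 14*E) = 3 - s² + 14*E)
m(D, u) = 25 (m(D, u) = -5*(-5) = 25)
B(k, C) = 700 (B(k, C) = -4*(-7)*25 = 28*25 = 700)
(-259906 + 1/25739) + B(x(17, 12) - 265, 491) = (-259906 + 1/25739) + 700 = -6689720533/25739 + 700 = -6671703233/25739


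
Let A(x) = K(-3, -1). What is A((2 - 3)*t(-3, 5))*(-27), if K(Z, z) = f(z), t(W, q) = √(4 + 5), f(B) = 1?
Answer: -27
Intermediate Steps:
t(W, q) = 3 (t(W, q) = √9 = 3)
K(Z, z) = 1
A(x) = 1
A((2 - 3)*t(-3, 5))*(-27) = 1*(-27) = -27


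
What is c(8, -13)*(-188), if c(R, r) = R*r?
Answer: 19552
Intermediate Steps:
c(8, -13)*(-188) = (8*(-13))*(-188) = -104*(-188) = 19552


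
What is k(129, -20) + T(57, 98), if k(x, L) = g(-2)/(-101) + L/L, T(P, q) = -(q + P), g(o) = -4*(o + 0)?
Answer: -15562/101 ≈ -154.08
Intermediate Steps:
g(o) = -4*o
T(P, q) = -P - q (T(P, q) = -(P + q) = -P - q)
k(x, L) = 93/101 (k(x, L) = -4*(-2)/(-101) + L/L = 8*(-1/101) + 1 = -8/101 + 1 = 93/101)
k(129, -20) + T(57, 98) = 93/101 + (-1*57 - 1*98) = 93/101 + (-57 - 98) = 93/101 - 155 = -15562/101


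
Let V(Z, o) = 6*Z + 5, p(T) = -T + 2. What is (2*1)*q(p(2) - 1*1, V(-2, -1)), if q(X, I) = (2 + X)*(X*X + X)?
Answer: 0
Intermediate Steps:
p(T) = 2 - T
V(Z, o) = 5 + 6*Z
q(X, I) = (2 + X)*(X + X²) (q(X, I) = (2 + X)*(X² + X) = (2 + X)*(X + X²))
(2*1)*q(p(2) - 1*1, V(-2, -1)) = (2*1)*(((2 - 1*2) - 1*1)*(2 + ((2 - 1*2) - 1*1)² + 3*((2 - 1*2) - 1*1))) = 2*(((2 - 2) - 1)*(2 + ((2 - 2) - 1)² + 3*((2 - 2) - 1))) = 2*((0 - 1)*(2 + (0 - 1)² + 3*(0 - 1))) = 2*(-(2 + (-1)² + 3*(-1))) = 2*(-(2 + 1 - 3)) = 2*(-1*0) = 2*0 = 0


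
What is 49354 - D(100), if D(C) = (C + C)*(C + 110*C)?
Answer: -2170646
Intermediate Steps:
D(C) = 222*C² (D(C) = (2*C)*(111*C) = 222*C²)
49354 - D(100) = 49354 - 222*100² = 49354 - 222*10000 = 49354 - 1*2220000 = 49354 - 2220000 = -2170646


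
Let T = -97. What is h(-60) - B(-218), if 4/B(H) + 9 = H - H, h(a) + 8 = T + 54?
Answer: -455/9 ≈ -50.556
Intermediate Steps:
h(a) = -51 (h(a) = -8 + (-97 + 54) = -8 - 43 = -51)
B(H) = -4/9 (B(H) = 4/(-9 + (H - H)) = 4/(-9 + 0) = 4/(-9) = 4*(-⅑) = -4/9)
h(-60) - B(-218) = -51 - 1*(-4/9) = -51 + 4/9 = -455/9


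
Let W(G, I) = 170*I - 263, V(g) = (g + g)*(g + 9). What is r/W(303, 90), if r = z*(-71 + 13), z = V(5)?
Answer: -8120/15037 ≈ -0.54000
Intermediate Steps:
V(g) = 2*g*(9 + g) (V(g) = (2*g)*(9 + g) = 2*g*(9 + g))
z = 140 (z = 2*5*(9 + 5) = 2*5*14 = 140)
W(G, I) = -263 + 170*I
r = -8120 (r = 140*(-71 + 13) = 140*(-58) = -8120)
r/W(303, 90) = -8120/(-263 + 170*90) = -8120/(-263 + 15300) = -8120/15037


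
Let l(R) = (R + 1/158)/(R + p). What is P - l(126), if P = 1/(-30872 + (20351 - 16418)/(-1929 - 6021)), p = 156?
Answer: -1628915391299/3645220417716 ≈ -0.44686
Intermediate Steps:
l(R) = (1/158 + R)/(156 + R) (l(R) = (R + 1/158)/(R + 156) = (R + 1/158)/(156 + R) = (1/158 + R)/(156 + R))
P = -2650/81812111 (P = 1/(-30872 + 3933/(-7950)) = 1/(-30872 + 3933*(-1/7950)) = 1/(-30872 - 1311/2650) = 1/(-81812111/2650) = -2650/81812111 ≈ -3.2391e-5)
P - l(126) = -2650/81812111 - (1/158 + 126)/(156 + 126) = -2650/81812111 - 19909/(282*158) = -2650/81812111 - 1*19909/44556 = -2650/81812111 - 19909/44556 = -1628915391299/3645220417716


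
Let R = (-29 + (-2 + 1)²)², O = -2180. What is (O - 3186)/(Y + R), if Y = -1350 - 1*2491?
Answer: 5366/3057 ≈ 1.7553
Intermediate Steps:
Y = -3841 (Y = -1350 - 2491 = -3841)
R = 784 (R = (-29 + (-1)²)² = (-29 + 1)² = (-28)² = 784)
(O - 3186)/(Y + R) = (-2180 - 3186)/(-3841 + 784) = -5366/(-3057) = -5366*(-1/3057) = 5366/3057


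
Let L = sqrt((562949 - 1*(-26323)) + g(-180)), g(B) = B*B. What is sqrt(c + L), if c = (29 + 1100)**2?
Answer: sqrt(1274641 + 2*sqrt(155418)) ≈ 1129.3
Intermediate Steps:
g(B) = B**2
c = 1274641 (c = 1129**2 = 1274641)
L = 2*sqrt(155418) (L = sqrt((562949 - 1*(-26323)) + (-180)**2) = sqrt((562949 + 26323) + 32400) = sqrt(589272 + 32400) = sqrt(621672) = 2*sqrt(155418) ≈ 788.46)
sqrt(c + L) = sqrt(1274641 + 2*sqrt(155418))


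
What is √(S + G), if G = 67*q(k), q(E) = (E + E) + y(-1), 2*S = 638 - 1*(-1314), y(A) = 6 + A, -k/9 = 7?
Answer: I*√7131 ≈ 84.445*I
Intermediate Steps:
k = -63 (k = -9*7 = -63)
S = 976 (S = (638 - 1*(-1314))/2 = (638 + 1314)/2 = (½)*1952 = 976)
q(E) = 5 + 2*E (q(E) = (E + E) + (6 - 1) = 2*E + 5 = 5 + 2*E)
G = -8107 (G = 67*(5 + 2*(-63)) = 67*(5 - 126) = 67*(-121) = -8107)
√(S + G) = √(976 - 8107) = √(-7131) = I*√7131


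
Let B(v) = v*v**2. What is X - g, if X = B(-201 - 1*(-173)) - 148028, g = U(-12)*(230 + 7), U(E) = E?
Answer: -167136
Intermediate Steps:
B(v) = v**3
g = -2844 (g = -12*(230 + 7) = -12*237 = -2844)
X = -169980 (X = (-201 - 1*(-173))**3 - 148028 = (-201 + 173)**3 - 148028 = (-28)**3 - 148028 = -21952 - 148028 = -169980)
X - g = -169980 - 1*(-2844) = -169980 + 2844 = -167136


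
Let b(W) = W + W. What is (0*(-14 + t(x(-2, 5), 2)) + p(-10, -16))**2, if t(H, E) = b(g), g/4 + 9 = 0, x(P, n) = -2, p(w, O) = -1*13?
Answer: 169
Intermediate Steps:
p(w, O) = -13
g = -36 (g = -36 + 4*0 = -36 + 0 = -36)
b(W) = 2*W
t(H, E) = -72 (t(H, E) = 2*(-36) = -72)
(0*(-14 + t(x(-2, 5), 2)) + p(-10, -16))**2 = (0*(-14 - 72) - 13)**2 = (0*(-86) - 13)**2 = (0 - 13)**2 = (-13)**2 = 169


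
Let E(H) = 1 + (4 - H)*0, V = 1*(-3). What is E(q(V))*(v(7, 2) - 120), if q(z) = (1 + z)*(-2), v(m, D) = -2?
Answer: -122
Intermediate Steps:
V = -3
q(z) = -2 - 2*z
E(H) = 1 (E(H) = 1 + 0 = 1)
E(q(V))*(v(7, 2) - 120) = 1*(-2 - 120) = 1*(-122) = -122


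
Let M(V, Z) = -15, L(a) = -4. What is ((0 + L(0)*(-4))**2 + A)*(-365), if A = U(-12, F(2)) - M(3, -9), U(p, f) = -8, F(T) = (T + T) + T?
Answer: -95995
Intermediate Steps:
F(T) = 3*T (F(T) = 2*T + T = 3*T)
A = 7 (A = -8 - 1*(-15) = -8 + 15 = 7)
((0 + L(0)*(-4))**2 + A)*(-365) = ((0 - 4*(-4))**2 + 7)*(-365) = ((0 + 16)**2 + 7)*(-365) = (16**2 + 7)*(-365) = (256 + 7)*(-365) = 263*(-365) = -95995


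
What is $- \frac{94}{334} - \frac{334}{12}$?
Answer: $- \frac{28171}{1002} \approx -28.115$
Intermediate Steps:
$- \frac{94}{334} - \frac{334}{12} = \left(-94\right) \frac{1}{334} - \frac{167}{6} = - \frac{47}{167} - \frac{167}{6} = - \frac{28171}{1002}$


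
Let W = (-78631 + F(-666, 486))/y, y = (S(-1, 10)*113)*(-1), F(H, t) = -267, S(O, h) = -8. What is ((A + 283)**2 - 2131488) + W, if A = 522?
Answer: -670564725/452 ≈ -1.4836e+6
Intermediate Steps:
y = 904 (y = -8*113*(-1) = -904*(-1) = 904)
W = -39449/452 (W = (-78631 - 267)/904 = -78898*1/904 = -39449/452 ≈ -87.276)
((A + 283)**2 - 2131488) + W = ((522 + 283)**2 - 2131488) - 39449/452 = (805**2 - 2131488) - 39449/452 = (648025 - 2131488) - 39449/452 = -1483463 - 39449/452 = -670564725/452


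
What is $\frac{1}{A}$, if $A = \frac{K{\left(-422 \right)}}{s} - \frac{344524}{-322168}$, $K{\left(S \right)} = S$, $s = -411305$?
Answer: $\frac{33127327310}{35460099679} \approx 0.93421$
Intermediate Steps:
$A = \frac{35460099679}{33127327310}$ ($A = - \frac{422}{-411305} - \frac{344524}{-322168} = \left(-422\right) \left(- \frac{1}{411305}\right) - - \frac{86131}{80542} = \frac{422}{411305} + \frac{86131}{80542} = \frac{35460099679}{33127327310} \approx 1.0704$)
$\frac{1}{A} = \frac{1}{\frac{35460099679}{33127327310}} = \frac{33127327310}{35460099679}$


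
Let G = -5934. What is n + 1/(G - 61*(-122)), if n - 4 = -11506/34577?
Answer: 191251993/52142116 ≈ 3.6679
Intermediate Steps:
n = 126802/34577 (n = 4 - 11506/34577 = 126802/34577 ≈ 3.6672)
n + 1/(G - 61*(-122)) = 126802/34577 + 1/(-5934 - 61*(-122)) = 126802/34577 + 1/(-5934 + 7442) = 126802/34577 + 1/1508 = 191251993/52142116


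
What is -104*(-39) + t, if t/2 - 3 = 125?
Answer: 4312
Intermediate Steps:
t = 256 (t = 6 + 2*125 = 6 + 250 = 256)
-104*(-39) + t = -104*(-39) + 256 = 4056 + 256 = 4312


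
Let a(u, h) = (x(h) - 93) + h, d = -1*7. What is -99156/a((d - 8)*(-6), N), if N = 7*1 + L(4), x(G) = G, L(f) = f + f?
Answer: 33052/21 ≈ 1573.9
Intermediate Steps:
d = -7
L(f) = 2*f
N = 15 (N = 7*1 + 2*4 = 7 + 8 = 15)
a(u, h) = -93 + 2*h (a(u, h) = (h - 93) + h = (-93 + h) + h = -93 + 2*h)
-99156/a((d - 8)*(-6), N) = -99156/(-93 + 2*15) = -99156/(-93 + 30) = -99156/(-63) = -99156*(-1/63) = 33052/21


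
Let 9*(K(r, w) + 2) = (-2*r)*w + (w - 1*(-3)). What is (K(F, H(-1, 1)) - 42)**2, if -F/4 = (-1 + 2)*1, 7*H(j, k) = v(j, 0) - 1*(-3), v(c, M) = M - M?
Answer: 824464/441 ≈ 1869.5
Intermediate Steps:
v(c, M) = 0
H(j, k) = 3/7 (H(j, k) = (0 - 1*(-3))/7 = (0 + 3)/7 = (1/7)*3 = 3/7)
F = -4 (F = -4*(-1 + 2) = -4 ≈ -4.0000)
K(r, w) = -5/3 + w/9 - 2*r*w/9 (K(r, w) = -2 + ((-2*r)*w + (w - 1*(-3)))/9 = -2 + (-2*r*w + (w + 3))/9 = -2 + (-2*r*w + (3 + w))/9 = -2 + (3 + w - 2*r*w)/9 = -2 + (1/3 + w/9 - 2*r*w/9) = -5/3 + w/9 - 2*r*w/9)
(K(F, H(-1, 1)) - 42)**2 = ((-5/3 + (1/9)*(3/7) - 2/9*(-4)*3/7) - 42)**2 = ((-5/3 + 1/21 + 8/21) - 42)**2 = (-26/21 - 42)**2 = (-908/21)**2 = 824464/441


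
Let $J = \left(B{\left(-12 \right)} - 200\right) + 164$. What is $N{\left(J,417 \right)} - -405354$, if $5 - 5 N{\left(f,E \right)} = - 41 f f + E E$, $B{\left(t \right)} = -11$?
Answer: $388691$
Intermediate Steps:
$J = -47$ ($J = \left(-11 - 200\right) + 164 = -211 + 164 = -47$)
$N{\left(f,E \right)} = 1 - \frac{E^{2}}{5} + \frac{41 f^{2}}{5}$ ($N{\left(f,E \right)} = 1 - \frac{- 41 f f + E E}{5} = 1 - \frac{- 41 f^{2} + E^{2}}{5} = 1 - \frac{E^{2} - 41 f^{2}}{5} = 1 - \left(- \frac{41 f^{2}}{5} + \frac{E^{2}}{5}\right) = 1 - \frac{E^{2}}{5} + \frac{41 f^{2}}{5}$)
$N{\left(J,417 \right)} - -405354 = \left(1 - \frac{417^{2}}{5} + \frac{41 \left(-47\right)^{2}}{5}\right) - -405354 = \left(1 - \frac{173889}{5} + \frac{41}{5} \cdot 2209\right) + 405354 = \left(1 - \frac{173889}{5} + \frac{90569}{5}\right) + 405354 = -16663 + 405354 = 388691$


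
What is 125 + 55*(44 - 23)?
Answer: 1280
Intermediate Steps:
125 + 55*(44 - 23) = 125 + 55*21 = 125 + 1155 = 1280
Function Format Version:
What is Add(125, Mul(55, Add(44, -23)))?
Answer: 1280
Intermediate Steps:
Add(125, Mul(55, Add(44, -23))) = Add(125, Mul(55, 21)) = Add(125, 1155) = 1280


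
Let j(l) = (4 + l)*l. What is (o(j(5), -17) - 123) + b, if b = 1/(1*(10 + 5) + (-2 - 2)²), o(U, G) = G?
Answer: -4339/31 ≈ -139.97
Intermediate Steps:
j(l) = l*(4 + l)
b = 1/31 (b = 1/(1*15 + (-4)²) = 1/(15 + 16) = 1/31 ≈ 0.032258)
(o(j(5), -17) - 123) + b = (-17 - 123) + 1/31 = -140 + 1/31 = -4339/31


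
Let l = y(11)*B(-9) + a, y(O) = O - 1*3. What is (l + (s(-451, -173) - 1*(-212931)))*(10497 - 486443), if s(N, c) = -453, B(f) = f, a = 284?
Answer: -101228954740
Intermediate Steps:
y(O) = -3 + O (y(O) = O - 3 = -3 + O)
l = 212 (l = (-3 + 11)*(-9) + 284 = 8*(-9) + 284 = -72 + 284 = 212)
(l + (s(-451, -173) - 1*(-212931)))*(10497 - 486443) = (212 + (-453 - 1*(-212931)))*(10497 - 486443) = (212 + (-453 + 212931))*(-475946) = (212 + 212478)*(-475946) = 212690*(-475946) = -101228954740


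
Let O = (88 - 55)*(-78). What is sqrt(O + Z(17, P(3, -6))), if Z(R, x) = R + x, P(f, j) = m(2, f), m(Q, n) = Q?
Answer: I*sqrt(2555) ≈ 50.547*I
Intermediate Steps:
P(f, j) = 2
O = -2574 (O = 33*(-78) = -2574)
sqrt(O + Z(17, P(3, -6))) = sqrt(-2574 + (17 + 2)) = sqrt(-2574 + 19) = sqrt(-2555) = I*sqrt(2555)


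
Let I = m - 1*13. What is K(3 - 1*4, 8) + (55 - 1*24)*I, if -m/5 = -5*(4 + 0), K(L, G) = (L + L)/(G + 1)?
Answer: 24271/9 ≈ 2696.8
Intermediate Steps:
K(L, G) = 2*L/(1 + G) (K(L, G) = (2*L)/(1 + G) = 2*L/(1 + G))
m = 100 (m = -(-25)*(4 + 0) = -(-25)*4 = -5*(-20) = 100)
I = 87 (I = 100 - 1*13 = 100 - 13 = 87)
K(3 - 1*4, 8) + (55 - 1*24)*I = 2*(3 - 1*4)/(1 + 8) + (55 - 1*24)*87 = 2*(3 - 4)/9 + (55 - 24)*87 = 2*(-1)*(1/9) + 31*87 = -2/9 + 2697 = 24271/9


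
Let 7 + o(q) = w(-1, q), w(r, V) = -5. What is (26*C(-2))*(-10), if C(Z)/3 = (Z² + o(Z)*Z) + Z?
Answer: -20280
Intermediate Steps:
o(q) = -12 (o(q) = -7 - 5 = -12)
C(Z) = -33*Z + 3*Z² (C(Z) = 3*((Z² - 12*Z) + Z) = 3*(Z² - 11*Z) = -33*Z + 3*Z²)
(26*C(-2))*(-10) = (26*(3*(-2)*(-11 - 2)))*(-10) = (26*(3*(-2)*(-13)))*(-10) = (26*78)*(-10) = 2028*(-10) = -20280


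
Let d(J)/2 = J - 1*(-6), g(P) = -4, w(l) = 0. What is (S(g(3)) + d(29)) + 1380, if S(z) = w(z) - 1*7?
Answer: 1443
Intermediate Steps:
d(J) = 12 + 2*J (d(J) = 2*(J - 1*(-6)) = 2*(J + 6) = 2*(6 + J) = 12 + 2*J)
S(z) = -7 (S(z) = 0 - 1*7 = 0 - 7 = -7)
(S(g(3)) + d(29)) + 1380 = (-7 + (12 + 2*29)) + 1380 = (-7 + (12 + 58)) + 1380 = (-7 + 70) + 1380 = 63 + 1380 = 1443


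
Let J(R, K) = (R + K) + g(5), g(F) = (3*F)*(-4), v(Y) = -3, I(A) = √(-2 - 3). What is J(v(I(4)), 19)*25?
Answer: -1100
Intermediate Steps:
I(A) = I*√5 (I(A) = √(-5) = I*√5)
g(F) = -12*F
J(R, K) = -60 + K + R (J(R, K) = (R + K) - 12*5 = (K + R) - 60 = -60 + K + R)
J(v(I(4)), 19)*25 = (-60 + 19 - 3)*25 = -44*25 = -1100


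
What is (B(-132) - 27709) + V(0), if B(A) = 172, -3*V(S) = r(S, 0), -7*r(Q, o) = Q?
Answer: -27537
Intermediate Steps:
r(Q, o) = -Q/7
V(S) = S/21 (V(S) = -(-1)*S/21 = S/21)
(B(-132) - 27709) + V(0) = (172 - 27709) + (1/21)*0 = -27537 + 0 = -27537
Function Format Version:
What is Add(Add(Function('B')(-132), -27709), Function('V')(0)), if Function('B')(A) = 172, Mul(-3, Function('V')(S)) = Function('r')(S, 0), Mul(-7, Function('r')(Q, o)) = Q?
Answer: -27537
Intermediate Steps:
Function('r')(Q, o) = Mul(Rational(-1, 7), Q)
Function('V')(S) = Mul(Rational(1, 21), S) (Function('V')(S) = Mul(Rational(-1, 3), Mul(Rational(-1, 7), S)) = Mul(Rational(1, 21), S))
Add(Add(Function('B')(-132), -27709), Function('V')(0)) = Add(Add(172, -27709), Mul(Rational(1, 21), 0)) = Add(-27537, 0) = -27537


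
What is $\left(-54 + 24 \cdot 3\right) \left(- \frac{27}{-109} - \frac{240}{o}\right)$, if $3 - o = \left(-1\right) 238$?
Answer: $- \frac{353754}{26269} \approx -13.467$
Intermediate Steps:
$o = 241$ ($o = 3 - \left(-1\right) 238 = 3 - -238 = 3 + 238 = 241$)
$\left(-54 + 24 \cdot 3\right) \left(- \frac{27}{-109} - \frac{240}{o}\right) = \left(-54 + 24 \cdot 3\right) \left(- \frac{27}{-109} - \frac{240}{241}\right) = \left(-54 + 72\right) \left(\left(-27\right) \left(- \frac{1}{109}\right) - \frac{240}{241}\right) = 18 \left(\frac{27}{109} - \frac{240}{241}\right) = 18 \left(- \frac{19653}{26269}\right) = - \frac{353754}{26269}$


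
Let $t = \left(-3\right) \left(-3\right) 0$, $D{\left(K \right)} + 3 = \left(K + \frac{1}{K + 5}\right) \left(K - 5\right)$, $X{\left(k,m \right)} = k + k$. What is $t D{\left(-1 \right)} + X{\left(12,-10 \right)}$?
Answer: $24$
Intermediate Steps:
$X{\left(k,m \right)} = 2 k$
$D{\left(K \right)} = -3 + \left(-5 + K\right) \left(K + \frac{1}{5 + K}\right)$ ($D{\left(K \right)} = -3 + \left(K + \frac{1}{K + 5}\right) \left(K - 5\right) = -3 + \left(K + \frac{1}{5 + K}\right) \left(-5 + K\right) = -3 + \left(-5 + K\right) \left(K + \frac{1}{5 + K}\right)$)
$t = 0$ ($t = 9 \cdot 0 = 0$)
$t D{\left(-1 \right)} + X{\left(12,-10 \right)} = 0 \frac{-20 + \left(-1\right)^{3} - -27}{5 - 1} + 2 \cdot 12 = 0 \frac{-20 - 1 + 27}{4} + 24 = 0 \cdot \frac{1}{4} \cdot 6 + 24 = 0 \cdot \frac{3}{2} + 24 = 0 + 24 = 24$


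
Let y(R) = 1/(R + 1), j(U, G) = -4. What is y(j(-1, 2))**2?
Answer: 1/9 ≈ 0.11111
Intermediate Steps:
y(R) = 1/(1 + R)
y(j(-1, 2))**2 = (1/(1 - 4))**2 = (1/(-3))**2 = (-1/3)**2 = 1/9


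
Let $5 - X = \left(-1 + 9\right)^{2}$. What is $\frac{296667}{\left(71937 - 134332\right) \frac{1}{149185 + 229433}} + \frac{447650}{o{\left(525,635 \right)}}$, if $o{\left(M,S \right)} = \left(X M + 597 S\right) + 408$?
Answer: $- \frac{19573922549361509}{10873202280} \approx -1.8002 \cdot 10^{6}$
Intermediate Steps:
$X = -59$ ($X = 5 - \left(-1 + 9\right)^{2} = 5 - 8^{2} = 5 - 64 = -59$)
$o{\left(M,S \right)} = 408 - 59 M + 597 S$ ($o{\left(M,S \right)} = \left(- 59 M + 597 S\right) + 408 = 408 - 59 M + 597 S$)
$\frac{296667}{\left(71937 - 134332\right) \frac{1}{149185 + 229433}} + \frac{447650}{o{\left(525,635 \right)}} = \frac{296667}{\left(71937 - 134332\right) \frac{1}{149185 + 229433}} + \frac{447650}{408 - 30975 + 597 \cdot 635} = \frac{296667}{\left(-62395\right) \frac{1}{378618}} + \frac{447650}{408 - 30975 + 379095} = \frac{296667}{\left(-62395\right) \frac{1}{378618}} + \frac{447650}{348528} = \frac{296667}{- \frac{62395}{378618}} + 447650 \cdot \frac{1}{348528} = 296667 \left(- \frac{378618}{62395}\right) + \frac{223825}{174264} = - \frac{112323466206}{62395} + \frac{223825}{174264} = - \frac{19573922549361509}{10873202280}$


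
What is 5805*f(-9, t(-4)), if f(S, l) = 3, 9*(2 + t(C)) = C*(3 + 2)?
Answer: 17415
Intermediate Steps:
t(C) = -2 + 5*C/9 (t(C) = -2 + (C*(3 + 2))/9 = -2 + (C*5)/9 = -2 + (5*C)/9 = -2 + 5*C/9)
5805*f(-9, t(-4)) = 5805*3 = 17415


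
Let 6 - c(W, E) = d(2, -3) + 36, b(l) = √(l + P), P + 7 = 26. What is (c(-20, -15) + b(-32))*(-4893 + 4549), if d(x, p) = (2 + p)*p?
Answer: 11352 - 344*I*√13 ≈ 11352.0 - 1240.3*I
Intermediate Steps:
P = 19 (P = -7 + 26 = 19)
d(x, p) = p*(2 + p)
b(l) = √(19 + l) (b(l) = √(l + 19) = √(19 + l))
c(W, E) = -33 (c(W, E) = 6 - (-3*(2 - 3) + 36) = 6 - (-3*(-1) + 36) = 6 - (3 + 36) = 6 - 1*39 = 6 - 39 = -33)
(c(-20, -15) + b(-32))*(-4893 + 4549) = (-33 + √(19 - 32))*(-4893 + 4549) = (-33 + √(-13))*(-344) = (-33 + I*√13)*(-344) = 11352 - 344*I*√13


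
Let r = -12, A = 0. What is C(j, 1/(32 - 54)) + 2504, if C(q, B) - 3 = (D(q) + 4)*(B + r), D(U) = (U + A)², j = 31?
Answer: -200571/22 ≈ -9116.9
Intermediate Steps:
D(U) = U² (D(U) = (U + 0)² = U²)
C(q, B) = 3 + (-12 + B)*(4 + q²) (C(q, B) = 3 + (q² + 4)*(B - 12) = 3 + (4 + q²)*(-12 + B) = 3 + (-12 + B)*(4 + q²))
C(j, 1/(32 - 54)) + 2504 = (-45 - 12*31² + 4/(32 - 54) + 31²/(32 - 54)) + 2504 = (-45 - 12*961 + 4/(-22) + 961/(-22)) + 2504 = (-45 - 11532 + 4*(-1/22) - 1/22*961) + 2504 = (-45 - 11532 - 2/11 - 961/22) + 2504 = -255659/22 + 2504 = -200571/22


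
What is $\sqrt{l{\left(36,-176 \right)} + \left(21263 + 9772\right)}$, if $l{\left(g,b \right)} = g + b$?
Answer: $\sqrt{30895} \approx 175.77$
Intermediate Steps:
$l{\left(g,b \right)} = b + g$
$\sqrt{l{\left(36,-176 \right)} + \left(21263 + 9772\right)} = \sqrt{\left(-176 + 36\right) + \left(21263 + 9772\right)} = \sqrt{-140 + 31035} = \sqrt{30895}$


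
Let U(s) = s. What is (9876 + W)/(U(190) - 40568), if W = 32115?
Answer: -41991/40378 ≈ -1.0399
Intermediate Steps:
(9876 + W)/(U(190) - 40568) = (9876 + 32115)/(190 - 40568) = 41991/(-40378) = 41991*(-1/40378) = -41991/40378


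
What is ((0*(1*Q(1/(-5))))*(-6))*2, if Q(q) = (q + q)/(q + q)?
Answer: 0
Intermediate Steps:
Q(q) = 1 (Q(q) = (2*q)/((2*q)) = (2*q)*(1/(2*q)) = 1)
((0*(1*Q(1/(-5))))*(-6))*2 = ((0*(1*1))*(-6))*2 = ((0*1)*(-6))*2 = (0*(-6))*2 = 0*2 = 0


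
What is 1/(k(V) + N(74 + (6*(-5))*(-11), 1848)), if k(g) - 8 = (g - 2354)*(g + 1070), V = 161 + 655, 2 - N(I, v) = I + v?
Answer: -1/2902910 ≈ -3.4448e-7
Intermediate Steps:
N(I, v) = 2 - I - v (N(I, v) = 2 - (I + v) = 2 + (-I - v) = 2 - I - v)
V = 816
k(g) = 8 + (-2354 + g)*(1070 + g) (k(g) = 8 + (g - 2354)*(g + 1070) = 8 + (-2354 + g)*(1070 + g))
1/(k(V) + N(74 + (6*(-5))*(-11), 1848)) = 1/((-2518772 + 816**2 - 1284*816) + (2 - (74 + (6*(-5))*(-11)) - 1*1848)) = 1/((-2518772 + 665856 - 1047744) + (2 - (74 - 30*(-11)) - 1848)) = 1/(-2900660 + (2 - (74 + 330) - 1848)) = 1/(-2900660 + (2 - 1*404 - 1848)) = 1/(-2900660 + (2 - 404 - 1848)) = 1/(-2900660 - 2250) = 1/(-2902910) = -1/2902910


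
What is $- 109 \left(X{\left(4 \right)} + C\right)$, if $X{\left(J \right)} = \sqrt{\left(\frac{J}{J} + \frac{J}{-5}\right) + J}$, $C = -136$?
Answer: $14824 - \frac{109 \sqrt{105}}{5} \approx 14601.0$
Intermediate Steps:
$X{\left(J \right)} = \sqrt{1 + \frac{4 J}{5}}$ ($X{\left(J \right)} = \sqrt{\left(1 + J \left(- \frac{1}{5}\right)\right) + J} = \sqrt{\left(1 - \frac{J}{5}\right) + J} = \sqrt{1 + \frac{4 J}{5}}$)
$- 109 \left(X{\left(4 \right)} + C\right) = - 109 \left(\frac{\sqrt{25 + 20 \cdot 4}}{5} - 136\right) = - 109 \left(\frac{\sqrt{25 + 80}}{5} - 136\right) = - 109 \left(\frac{\sqrt{105}}{5} - 136\right) = - 109 \left(-136 + \frac{\sqrt{105}}{5}\right) = 14824 - \frac{109 \sqrt{105}}{5}$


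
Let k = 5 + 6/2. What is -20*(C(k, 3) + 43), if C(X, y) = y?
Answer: -920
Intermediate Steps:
k = 8 (k = 5 + 6*(½) = 5 + 3 = 8)
-20*(C(k, 3) + 43) = -20*(3 + 43) = -20*46 = -920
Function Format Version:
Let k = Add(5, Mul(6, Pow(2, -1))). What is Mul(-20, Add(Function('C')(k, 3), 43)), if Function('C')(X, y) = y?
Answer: -920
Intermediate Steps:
k = 8 (k = Add(5, Mul(6, Rational(1, 2))) = Add(5, 3) = 8)
Mul(-20, Add(Function('C')(k, 3), 43)) = Mul(-20, Add(3, 43)) = Mul(-20, 46) = -920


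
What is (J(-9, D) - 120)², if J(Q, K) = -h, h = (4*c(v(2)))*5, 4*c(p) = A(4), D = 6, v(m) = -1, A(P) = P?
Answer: 19600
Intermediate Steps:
c(p) = 1 (c(p) = (¼)*4 = 1)
h = 20 (h = (4*1)*5 = 4*5 = 20)
J(Q, K) = -20 (J(Q, K) = -1*20 = -20)
(J(-9, D) - 120)² = (-20 - 120)² = (-140)² = 19600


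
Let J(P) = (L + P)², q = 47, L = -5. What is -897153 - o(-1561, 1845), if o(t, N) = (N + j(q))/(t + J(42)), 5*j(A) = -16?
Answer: -861257671/960 ≈ -8.9714e+5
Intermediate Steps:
j(A) = -16/5 (j(A) = (⅕)*(-16) = -16/5)
J(P) = (-5 + P)²
o(t, N) = (-16/5 + N)/(1369 + t) (o(t, N) = (N - 16/5)/(t + (-5 + 42)²) = (-16/5 + N)/(t + 37²) = (-16/5 + N)/(t + 1369) = (-16/5 + N)/(1369 + t))
-897153 - o(-1561, 1845) = -897153 - (-16/5 + 1845)/(1369 - 1561) = -897153 - 9209/((-192)*5) = -897153 - (-1)*9209/(192*5) = -897153 - 1*(-9209/960) = -897153 + 9209/960 = -861257671/960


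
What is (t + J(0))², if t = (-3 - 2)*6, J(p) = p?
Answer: 900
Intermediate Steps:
t = -30 (t = -5*6 = -30)
(t + J(0))² = (-30 + 0)² = (-30)² = 900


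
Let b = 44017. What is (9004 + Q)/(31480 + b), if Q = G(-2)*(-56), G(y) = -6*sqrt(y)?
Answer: 9004/75497 + 336*I*sqrt(2)/75497 ≈ 0.11926 + 0.006294*I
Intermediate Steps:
Q = 336*I*sqrt(2) (Q = -6*I*sqrt(2)*(-56) = 336*I*sqrt(2) ≈ 475.18*I)
(9004 + Q)/(31480 + b) = (9004 + 336*I*sqrt(2))/(31480 + 44017) = (9004 + 336*I*sqrt(2))/75497 = (9004 + 336*I*sqrt(2))*(1/75497) = 9004/75497 + 336*I*sqrt(2)/75497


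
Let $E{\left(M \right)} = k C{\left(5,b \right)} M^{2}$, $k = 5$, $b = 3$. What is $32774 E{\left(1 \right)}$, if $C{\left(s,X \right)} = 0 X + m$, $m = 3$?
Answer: $491610$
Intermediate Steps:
$C{\left(s,X \right)} = 3$ ($C{\left(s,X \right)} = 0 X + 3 = 0 + 3 = 3$)
$E{\left(M \right)} = 15 M^{2}$ ($E{\left(M \right)} = 5 \cdot 3 M^{2} = 15 M^{2}$)
$32774 E{\left(1 \right)} = 32774 \cdot 15 \cdot 1^{2} = 32774 \cdot 15 \cdot 1 = 32774 \cdot 15 = 491610$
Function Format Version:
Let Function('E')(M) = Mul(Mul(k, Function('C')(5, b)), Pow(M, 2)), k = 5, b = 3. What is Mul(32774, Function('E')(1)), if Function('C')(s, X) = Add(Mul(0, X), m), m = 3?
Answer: 491610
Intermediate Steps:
Function('C')(s, X) = 3 (Function('C')(s, X) = Add(Mul(0, X), 3) = Add(0, 3) = 3)
Function('E')(M) = Mul(15, Pow(M, 2)) (Function('E')(M) = Mul(Mul(5, 3), Pow(M, 2)) = Mul(15, Pow(M, 2)))
Mul(32774, Function('E')(1)) = Mul(32774, Mul(15, Pow(1, 2))) = Mul(32774, Mul(15, 1)) = Mul(32774, 15) = 491610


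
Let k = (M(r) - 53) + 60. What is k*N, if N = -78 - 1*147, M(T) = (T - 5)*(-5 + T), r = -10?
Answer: -52200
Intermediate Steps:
M(T) = (-5 + T)² (M(T) = (-5 + T)*(-5 + T) = (-5 + T)²)
k = 232 (k = ((-5 - 10)² - 53) + 60 = ((-15)² - 53) + 60 = (225 - 53) + 60 = 172 + 60 = 232)
N = -225 (N = -78 - 147 = -225)
k*N = 232*(-225) = -52200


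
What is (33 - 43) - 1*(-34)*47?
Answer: 1588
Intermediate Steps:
(33 - 43) - 1*(-34)*47 = -10 + 34*47 = -10 + 1598 = 1588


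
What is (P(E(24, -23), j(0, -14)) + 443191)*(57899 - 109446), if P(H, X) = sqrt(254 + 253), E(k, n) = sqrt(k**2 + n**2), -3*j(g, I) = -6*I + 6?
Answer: -22845166477 - 670111*sqrt(3) ≈ -2.2846e+10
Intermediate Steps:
j(g, I) = -2 + 2*I (j(g, I) = -(-6*I + 6)/3 = -(6 - 6*I)/3 = -2 + 2*I)
P(H, X) = 13*sqrt(3) (P(H, X) = sqrt(507) = 13*sqrt(3))
(P(E(24, -23), j(0, -14)) + 443191)*(57899 - 109446) = (13*sqrt(3) + 443191)*(57899 - 109446) = (443191 + 13*sqrt(3))*(-51547) = -22845166477 - 670111*sqrt(3)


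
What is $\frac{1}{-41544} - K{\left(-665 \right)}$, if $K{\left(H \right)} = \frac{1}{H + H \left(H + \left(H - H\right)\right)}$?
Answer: $- \frac{15097}{573255270} \approx -2.6336 \cdot 10^{-5}$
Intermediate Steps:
$K{\left(H \right)} = \frac{1}{H + H^{2}}$ ($K{\left(H \right)} = \frac{1}{H + H \left(H + 0\right)} = \frac{1}{H + H H} = \frac{1}{H + H^{2}}$)
$\frac{1}{-41544} - K{\left(-665 \right)} = \frac{1}{-41544} - \frac{1}{\left(-665\right) \left(1 - 665\right)} = - \frac{1}{41544} - - \frac{1}{665 \left(-664\right)} = - \frac{1}{41544} - \left(- \frac{1}{665}\right) \left(- \frac{1}{664}\right) = - \frac{1}{41544} - \frac{1}{441560} = - \frac{15097}{573255270}$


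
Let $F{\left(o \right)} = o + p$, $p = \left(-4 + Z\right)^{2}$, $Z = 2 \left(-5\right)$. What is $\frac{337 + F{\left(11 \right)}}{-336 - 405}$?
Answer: $- \frac{544}{741} \approx -0.73414$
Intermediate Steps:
$Z = -10$
$p = 196$ ($p = \left(-4 - 10\right)^{2} = \left(-14\right)^{2} = 196$)
$F{\left(o \right)} = 196 + o$ ($F{\left(o \right)} = o + 196 = 196 + o$)
$\frac{337 + F{\left(11 \right)}}{-336 - 405} = \frac{337 + \left(196 + 11\right)}{-336 - 405} = \frac{337 + 207}{-741} = 544 \left(- \frac{1}{741}\right) = - \frac{544}{741}$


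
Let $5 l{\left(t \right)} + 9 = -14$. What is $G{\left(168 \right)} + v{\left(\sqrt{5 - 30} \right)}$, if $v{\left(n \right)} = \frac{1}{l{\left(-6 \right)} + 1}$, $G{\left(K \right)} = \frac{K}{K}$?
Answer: $\frac{13}{18} \approx 0.72222$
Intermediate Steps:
$G{\left(K \right)} = 1$
$l{\left(t \right)} = - \frac{23}{5}$ ($l{\left(t \right)} = - \frac{9}{5} + \frac{1}{5} \left(-14\right) = - \frac{9}{5} - \frac{14}{5} = - \frac{23}{5}$)
$v{\left(n \right)} = - \frac{5}{18}$ ($v{\left(n \right)} = \frac{1}{- \frac{23}{5} + 1} = \frac{1}{- \frac{18}{5}} = - \frac{5}{18}$)
$G{\left(168 \right)} + v{\left(\sqrt{5 - 30} \right)} = 1 - \frac{5}{18} = \frac{13}{18}$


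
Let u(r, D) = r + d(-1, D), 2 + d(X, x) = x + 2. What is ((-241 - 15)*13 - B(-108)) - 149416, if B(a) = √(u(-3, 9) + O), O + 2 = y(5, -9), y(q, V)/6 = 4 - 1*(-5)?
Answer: -152744 - √58 ≈ -1.5275e+5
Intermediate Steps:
d(X, x) = x (d(X, x) = -2 + (x + 2) = -2 + (2 + x) = x)
u(r, D) = D + r (u(r, D) = r + D = D + r)
y(q, V) = 54 (y(q, V) = 6*(4 - 1*(-5)) = 6*(4 + 5) = 6*9 = 54)
O = 52 (O = -2 + 54 = 52)
B(a) = √58 (B(a) = √((9 - 3) + 52) = √(6 + 52) = √58)
((-241 - 15)*13 - B(-108)) - 149416 = ((-241 - 15)*13 - √58) - 149416 = (-256*13 - √58) - 149416 = (-3328 - √58) - 149416 = -152744 - √58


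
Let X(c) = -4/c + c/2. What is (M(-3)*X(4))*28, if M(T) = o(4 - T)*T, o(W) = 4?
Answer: -336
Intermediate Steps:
M(T) = 4*T
X(c) = c/2 - 4/c (X(c) = -4/c + c*(½) = -4/c + c/2 = c/2 - 4/c)
(M(-3)*X(4))*28 = ((4*(-3))*((½)*4 - 4/4))*28 = -12*(2 - 4*¼)*28 = -12*(2 - 1)*28 = -12*1*28 = -12*28 = -336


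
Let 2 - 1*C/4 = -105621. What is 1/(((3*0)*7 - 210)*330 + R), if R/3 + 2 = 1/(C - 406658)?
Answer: -5278/365797067 ≈ -1.4429e-5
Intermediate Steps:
C = 422492 (C = 8 - 4*(-105621) = 8 + 422484 = 422492)
R = -31667/5278 (R = -6 + 3/(422492 - 406658) = -6 + 3/15834 = -6 + 3*(1/15834) = -6 + 1/5278 = -31667/5278 ≈ -5.9998)
1/(((3*0)*7 - 210)*330 + R) = 1/(((3*0)*7 - 210)*330 - 31667/5278) = 1/((0*7 - 210)*330 - 31667/5278) = 1/((0 - 210)*330 - 31667/5278) = 1/(-210*330 - 31667/5278) = 1/(-69300 - 31667/5278) = 1/(-365797067/5278) = -5278/365797067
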